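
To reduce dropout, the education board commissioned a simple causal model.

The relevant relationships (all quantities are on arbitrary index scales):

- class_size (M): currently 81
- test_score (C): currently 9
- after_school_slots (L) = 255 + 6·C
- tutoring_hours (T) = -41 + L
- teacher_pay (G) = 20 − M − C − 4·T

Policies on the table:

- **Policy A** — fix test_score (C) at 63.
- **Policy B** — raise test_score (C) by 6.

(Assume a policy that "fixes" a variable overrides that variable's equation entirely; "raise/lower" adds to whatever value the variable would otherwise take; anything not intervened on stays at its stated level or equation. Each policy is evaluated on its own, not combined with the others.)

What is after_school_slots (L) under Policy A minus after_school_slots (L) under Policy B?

Policy A (C := 63):
  C = 63
  L = 255 + 6·63 = 633
Policy B (C + 6):
  C = 9 + 6 = 15
  L = 255 + 6·15 = 345
L: 633 − 345 = 288

288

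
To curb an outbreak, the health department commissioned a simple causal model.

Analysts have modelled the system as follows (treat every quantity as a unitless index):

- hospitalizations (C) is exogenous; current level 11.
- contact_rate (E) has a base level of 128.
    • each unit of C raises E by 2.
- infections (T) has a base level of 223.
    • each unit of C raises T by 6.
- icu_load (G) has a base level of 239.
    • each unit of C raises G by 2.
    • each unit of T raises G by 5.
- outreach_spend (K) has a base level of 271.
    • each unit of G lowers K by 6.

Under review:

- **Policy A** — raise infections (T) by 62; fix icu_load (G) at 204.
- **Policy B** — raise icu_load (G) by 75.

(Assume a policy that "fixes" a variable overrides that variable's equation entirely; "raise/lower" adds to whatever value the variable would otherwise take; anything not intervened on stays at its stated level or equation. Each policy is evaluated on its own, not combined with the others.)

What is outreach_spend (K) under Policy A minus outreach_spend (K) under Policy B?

Policy A (T + 62, G := 204):
  C = 11
  T = 223 + 6·11 (+62 from intervention) = 351
  G = 204
  K = 271 − 6·204 = -953
Policy B (G + 75):
  C = 11
  T = 223 + 6·11 = 289
  G = 239 + 2·11 + 5·289 (+75 from intervention) = 1781
  K = 271 − 6·1781 = -10415
K: -953 − (-10415) = 9462

9462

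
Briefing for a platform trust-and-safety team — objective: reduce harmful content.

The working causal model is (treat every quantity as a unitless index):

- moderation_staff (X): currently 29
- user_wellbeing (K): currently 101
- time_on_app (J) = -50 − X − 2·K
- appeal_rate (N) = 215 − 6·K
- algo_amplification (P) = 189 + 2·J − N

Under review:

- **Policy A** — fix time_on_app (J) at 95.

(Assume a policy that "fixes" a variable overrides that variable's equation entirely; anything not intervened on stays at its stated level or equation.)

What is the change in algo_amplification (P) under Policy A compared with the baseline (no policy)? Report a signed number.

Baseline:
  X = 29
  K = 101
  J = -50 − 29 − 2·101 = -281
  N = 215 − 6·101 = -391
  P = 189 + 2·(-281) − (-391) = 18
Policy A (J := 95):
  X = 29
  K = 101
  J = 95
  N = 215 − 6·101 = -391
  P = 189 + 2·95 − (-391) = 770
Change in P: 770 − 18 = 752

752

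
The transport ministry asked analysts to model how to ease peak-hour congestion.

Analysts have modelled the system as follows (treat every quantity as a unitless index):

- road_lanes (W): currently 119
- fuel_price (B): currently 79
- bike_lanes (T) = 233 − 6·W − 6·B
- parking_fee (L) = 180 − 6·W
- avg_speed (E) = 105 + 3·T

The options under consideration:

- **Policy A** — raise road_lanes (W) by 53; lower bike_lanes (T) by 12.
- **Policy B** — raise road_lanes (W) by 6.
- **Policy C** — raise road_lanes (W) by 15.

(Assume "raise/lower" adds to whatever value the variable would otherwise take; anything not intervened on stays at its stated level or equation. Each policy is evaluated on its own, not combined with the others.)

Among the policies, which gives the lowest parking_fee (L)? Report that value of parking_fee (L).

-852

Policy A (W + 53, T − 12):
  W = 119 + 53 = 172
  L = 180 − 6·172 = -852
Policy B (W + 6):
  W = 119 + 6 = 125
  L = 180 − 6·125 = -570
Policy C (W + 15):
  W = 119 + 15 = 134
  L = 180 − 6·134 = -624
Comparing — Policy A: L=-852, Policy B: L=-570, Policy C: L=-624. Lowest is -852 (Policy A).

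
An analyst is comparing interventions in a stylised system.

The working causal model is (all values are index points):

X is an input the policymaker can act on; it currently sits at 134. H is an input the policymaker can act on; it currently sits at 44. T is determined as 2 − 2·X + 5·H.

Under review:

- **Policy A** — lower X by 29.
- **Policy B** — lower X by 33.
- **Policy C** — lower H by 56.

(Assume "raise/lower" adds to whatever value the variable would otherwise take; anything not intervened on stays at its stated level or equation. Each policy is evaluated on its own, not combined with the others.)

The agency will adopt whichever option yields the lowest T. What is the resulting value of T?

Policy A (X − 29):
  X = 134 − 29 = 105
  H = 44
  T = 2 − 2·105 + 5·44 = 12
Policy B (X − 33):
  X = 134 − 33 = 101
  H = 44
  T = 2 − 2·101 + 5·44 = 20
Policy C (H − 56):
  X = 134
  H = 44 − 56 = -12
  T = 2 − 2·134 + 5·(-12) = -326
Comparing — Policy A: T=12, Policy B: T=20, Policy C: T=-326. Lowest is -326 (Policy C).

-326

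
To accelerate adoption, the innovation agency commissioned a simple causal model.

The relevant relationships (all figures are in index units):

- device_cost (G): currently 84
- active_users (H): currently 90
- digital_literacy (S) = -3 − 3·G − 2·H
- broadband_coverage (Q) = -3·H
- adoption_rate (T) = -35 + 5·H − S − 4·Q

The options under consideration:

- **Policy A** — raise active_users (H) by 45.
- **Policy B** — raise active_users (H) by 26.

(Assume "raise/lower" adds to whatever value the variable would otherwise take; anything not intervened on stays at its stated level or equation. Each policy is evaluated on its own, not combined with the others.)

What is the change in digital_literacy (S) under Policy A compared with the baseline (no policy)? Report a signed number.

-90

Baseline:
  G = 84
  H = 90
  S = -3 − 3·84 − 2·90 = -435
Policy A (H + 45):
  G = 84
  H = 90 + 45 = 135
  S = -3 − 3·84 − 2·135 = -525
Change in S: -525 − (-435) = -90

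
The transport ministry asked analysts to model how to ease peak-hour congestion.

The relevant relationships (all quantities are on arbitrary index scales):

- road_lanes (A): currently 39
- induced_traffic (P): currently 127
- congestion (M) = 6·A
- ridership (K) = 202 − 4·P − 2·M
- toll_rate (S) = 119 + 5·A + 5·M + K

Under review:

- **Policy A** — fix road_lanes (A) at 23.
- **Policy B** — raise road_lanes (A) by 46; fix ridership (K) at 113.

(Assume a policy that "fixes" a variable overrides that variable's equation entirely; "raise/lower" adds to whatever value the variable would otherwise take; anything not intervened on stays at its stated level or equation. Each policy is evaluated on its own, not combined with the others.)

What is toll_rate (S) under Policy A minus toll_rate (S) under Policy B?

Policy A (A := 23):
  A = 23
  P = 127
  M = 0 + 6·23 = 138
  K = 202 − 4·127 − 2·138 = -582
  S = 119 + 5·23 + 5·138 + (-582) = 342
Policy B (A + 46, K := 113):
  A = 39 + 46 = 85
  P = 127
  M = 0 + 6·85 = 510
  K = 113
  S = 119 + 5·85 + 5·510 + 113 = 3207
S: 342 − 3207 = -2865

-2865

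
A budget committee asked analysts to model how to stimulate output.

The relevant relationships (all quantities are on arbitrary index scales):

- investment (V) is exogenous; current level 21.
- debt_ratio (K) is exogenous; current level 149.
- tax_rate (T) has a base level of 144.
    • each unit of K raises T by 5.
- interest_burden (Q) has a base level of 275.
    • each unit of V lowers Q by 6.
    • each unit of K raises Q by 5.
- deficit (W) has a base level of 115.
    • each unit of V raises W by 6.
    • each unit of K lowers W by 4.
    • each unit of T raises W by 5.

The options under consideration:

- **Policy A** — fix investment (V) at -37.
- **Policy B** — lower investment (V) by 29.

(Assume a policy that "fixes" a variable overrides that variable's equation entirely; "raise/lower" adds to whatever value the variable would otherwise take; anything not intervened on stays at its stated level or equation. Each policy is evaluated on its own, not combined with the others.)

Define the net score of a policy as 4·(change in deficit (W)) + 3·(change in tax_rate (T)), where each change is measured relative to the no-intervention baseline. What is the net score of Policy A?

Baseline:
  V = 21
  K = 149
  T = 144 + 5·149 = 889
  W = 115 + 6·21 − 4·149 + 5·889 = 4090
Policy A (V := -37):
  V = -37
  K = 149
  T = 144 + 5·149 = 889
  W = 115 + 6·(-37) − 4·149 + 5·889 = 3742
ΔW = 3742 − 4090 = -348; ΔT = 889 − 889 = 0
Score = 4·(-348) + 3·0 = -1392

-1392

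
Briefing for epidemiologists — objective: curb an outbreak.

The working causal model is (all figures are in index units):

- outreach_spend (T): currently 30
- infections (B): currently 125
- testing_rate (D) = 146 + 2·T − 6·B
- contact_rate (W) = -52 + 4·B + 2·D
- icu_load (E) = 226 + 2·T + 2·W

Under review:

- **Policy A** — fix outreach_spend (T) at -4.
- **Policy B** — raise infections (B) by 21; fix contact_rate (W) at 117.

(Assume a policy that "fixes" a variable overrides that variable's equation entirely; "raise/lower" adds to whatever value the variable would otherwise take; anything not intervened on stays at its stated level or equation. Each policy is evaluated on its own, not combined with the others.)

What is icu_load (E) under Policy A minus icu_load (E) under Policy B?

-1854

Policy A (T := -4):
  T = -4
  B = 125
  D = 146 + 2·(-4) − 6·125 = -612
  W = -52 + 4·125 + 2·(-612) = -776
  E = 226 + 2·(-4) + 2·(-776) = -1334
Policy B (B + 21, W := 117):
  T = 30
  B = 125 + 21 = 146
  D = 146 + 2·30 − 6·146 = -670
  W = 117
  E = 226 + 2·30 + 2·117 = 520
E: -1334 − 520 = -1854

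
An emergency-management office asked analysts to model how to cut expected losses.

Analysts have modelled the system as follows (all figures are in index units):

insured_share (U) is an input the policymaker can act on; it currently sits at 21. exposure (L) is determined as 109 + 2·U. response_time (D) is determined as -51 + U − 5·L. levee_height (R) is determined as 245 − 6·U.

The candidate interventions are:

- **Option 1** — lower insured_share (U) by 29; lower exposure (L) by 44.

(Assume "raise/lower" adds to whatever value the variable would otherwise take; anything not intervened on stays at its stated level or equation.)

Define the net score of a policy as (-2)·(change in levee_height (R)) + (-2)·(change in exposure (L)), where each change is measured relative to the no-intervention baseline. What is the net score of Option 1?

Baseline:
  U = 21
  L = 109 + 2·21 = 151
  R = 245 − 6·21 = 119
Option 1 (U − 29, L − 44):
  U = 21 − 29 = -8
  L = 109 + 2·(-8) (−44 from intervention) = 49
  R = 245 − 6·(-8) = 293
ΔR = 293 − 119 = 174; ΔL = 49 − 151 = -102
Score = (-2)·174 + (-2)·(-102) = -144

-144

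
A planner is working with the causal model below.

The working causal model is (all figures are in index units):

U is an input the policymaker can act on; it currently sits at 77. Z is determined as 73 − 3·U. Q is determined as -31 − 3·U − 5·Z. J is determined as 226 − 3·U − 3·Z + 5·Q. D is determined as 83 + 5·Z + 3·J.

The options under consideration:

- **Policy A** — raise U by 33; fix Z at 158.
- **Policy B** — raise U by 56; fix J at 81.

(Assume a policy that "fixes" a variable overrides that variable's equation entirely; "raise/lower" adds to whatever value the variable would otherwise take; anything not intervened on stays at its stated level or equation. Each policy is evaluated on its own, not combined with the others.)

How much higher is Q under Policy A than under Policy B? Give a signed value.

Policy A (U + 33, Z := 158):
  U = 77 + 33 = 110
  Z = 158
  Q = -31 − 3·110 − 5·158 = -1151
Policy B (U + 56, J := 81):
  U = 77 + 56 = 133
  Z = 73 − 3·133 = -326
  Q = -31 − 3·133 − 5·(-326) = 1200
Q: -1151 − 1200 = -2351

-2351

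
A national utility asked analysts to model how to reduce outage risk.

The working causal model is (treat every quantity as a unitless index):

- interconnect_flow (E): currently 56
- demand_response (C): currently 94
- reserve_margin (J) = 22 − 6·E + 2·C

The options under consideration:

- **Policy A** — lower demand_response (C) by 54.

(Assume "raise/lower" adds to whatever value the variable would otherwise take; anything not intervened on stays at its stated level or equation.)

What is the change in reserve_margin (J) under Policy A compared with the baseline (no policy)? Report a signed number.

Baseline:
  E = 56
  C = 94
  J = 22 − 6·56 + 2·94 = -126
Policy A (C − 54):
  E = 56
  C = 94 − 54 = 40
  J = 22 − 6·56 + 2·40 = -234
Change in J: -234 − (-126) = -108

-108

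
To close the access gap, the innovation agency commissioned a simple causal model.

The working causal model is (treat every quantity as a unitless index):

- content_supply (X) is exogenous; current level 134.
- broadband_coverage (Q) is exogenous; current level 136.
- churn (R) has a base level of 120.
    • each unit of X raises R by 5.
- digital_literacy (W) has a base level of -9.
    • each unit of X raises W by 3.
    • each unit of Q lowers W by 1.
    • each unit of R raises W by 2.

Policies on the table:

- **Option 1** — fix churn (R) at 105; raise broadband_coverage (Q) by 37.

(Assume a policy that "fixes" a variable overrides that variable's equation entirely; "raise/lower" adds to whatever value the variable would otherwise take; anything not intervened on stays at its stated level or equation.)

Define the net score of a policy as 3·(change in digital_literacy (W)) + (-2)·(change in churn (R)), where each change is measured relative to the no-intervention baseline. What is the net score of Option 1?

Baseline:
  X = 134
  Q = 136
  R = 120 + 5·134 = 790
  W = -9 + 3·134 − 136 + 2·790 = 1837
Option 1 (R := 105, Q + 37):
  X = 134
  Q = 136 + 37 = 173
  R = 105
  W = -9 + 3·134 − 173 + 2·105 = 430
ΔW = 430 − 1837 = -1407; ΔR = 105 − 790 = -685
Score = 3·(-1407) + (-2)·(-685) = -2851

-2851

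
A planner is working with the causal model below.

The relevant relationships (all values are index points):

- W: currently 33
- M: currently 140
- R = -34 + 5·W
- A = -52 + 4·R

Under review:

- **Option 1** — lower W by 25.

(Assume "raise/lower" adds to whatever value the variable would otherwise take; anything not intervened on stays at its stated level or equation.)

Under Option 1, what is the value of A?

-28

Option 1 (W − 25):
  W = 33 − 25 = 8
  R = -34 + 5·8 = 6
  A = -52 + 4·6 = -28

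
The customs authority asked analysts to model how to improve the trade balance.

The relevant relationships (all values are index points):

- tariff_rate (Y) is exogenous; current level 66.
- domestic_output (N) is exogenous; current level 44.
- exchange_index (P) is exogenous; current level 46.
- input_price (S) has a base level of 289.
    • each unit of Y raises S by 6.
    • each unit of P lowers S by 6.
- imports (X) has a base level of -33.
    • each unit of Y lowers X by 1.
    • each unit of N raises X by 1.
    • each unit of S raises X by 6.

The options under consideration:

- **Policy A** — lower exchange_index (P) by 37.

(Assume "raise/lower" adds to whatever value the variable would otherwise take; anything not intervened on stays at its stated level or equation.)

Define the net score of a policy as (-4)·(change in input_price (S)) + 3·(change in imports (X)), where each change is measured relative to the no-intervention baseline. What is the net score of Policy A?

Baseline:
  Y = 66
  N = 44
  P = 46
  S = 289 + 6·66 − 6·46 = 409
  X = -33 − 66 + 44 + 6·409 = 2399
Policy A (P − 37):
  Y = 66
  N = 44
  P = 46 − 37 = 9
  S = 289 + 6·66 − 6·9 = 631
  X = -33 − 66 + 44 + 6·631 = 3731
ΔS = 631 − 409 = 222; ΔX = 3731 − 2399 = 1332
Score = (-4)·222 + 3·1332 = 3108

3108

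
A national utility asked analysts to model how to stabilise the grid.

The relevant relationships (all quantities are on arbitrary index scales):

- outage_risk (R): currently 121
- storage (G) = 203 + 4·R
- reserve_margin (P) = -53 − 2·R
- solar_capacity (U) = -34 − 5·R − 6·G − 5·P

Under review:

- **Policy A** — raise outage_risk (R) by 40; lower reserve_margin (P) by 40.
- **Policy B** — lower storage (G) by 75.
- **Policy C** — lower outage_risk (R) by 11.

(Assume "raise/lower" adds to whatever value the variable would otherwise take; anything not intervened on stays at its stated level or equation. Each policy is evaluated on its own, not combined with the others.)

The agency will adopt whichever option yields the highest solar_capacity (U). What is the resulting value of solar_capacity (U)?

-2836

Policy A (R + 40, P − 40):
  R = 121 + 40 = 161
  G = 203 + 4·161 = 847
  P = -53 − 2·161 (−40 from intervention) = -415
  U = -34 − 5·161 − 6·847 − 5·(-415) = -3846
Policy B (G − 75):
  R = 121
  G = 203 + 4·121 (−75 from intervention) = 612
  P = -53 − 2·121 = -295
  U = -34 − 5·121 − 6·612 − 5·(-295) = -2836
Policy C (R − 11):
  R = 121 − 11 = 110
  G = 203 + 4·110 = 643
  P = -53 − 2·110 = -273
  U = -34 − 5·110 − 6·643 − 5·(-273) = -3077
Comparing — Policy A: U=-3846, Policy B: U=-2836, Policy C: U=-3077. Highest is -2836 (Policy B).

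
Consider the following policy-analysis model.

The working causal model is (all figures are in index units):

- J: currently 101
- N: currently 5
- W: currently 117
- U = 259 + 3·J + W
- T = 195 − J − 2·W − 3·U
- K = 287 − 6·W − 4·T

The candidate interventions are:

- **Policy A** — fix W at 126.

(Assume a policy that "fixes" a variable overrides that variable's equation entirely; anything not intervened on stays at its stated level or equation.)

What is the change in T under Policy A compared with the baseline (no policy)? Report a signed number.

Baseline:
  J = 101
  W = 117
  U = 259 + 3·101 + 117 = 679
  T = 195 − 101 − 2·117 − 3·679 = -2177
Policy A (W := 126):
  J = 101
  W = 126
  U = 259 + 3·101 + 126 = 688
  T = 195 − 101 − 2·126 − 3·688 = -2222
Change in T: -2222 − (-2177) = -45

-45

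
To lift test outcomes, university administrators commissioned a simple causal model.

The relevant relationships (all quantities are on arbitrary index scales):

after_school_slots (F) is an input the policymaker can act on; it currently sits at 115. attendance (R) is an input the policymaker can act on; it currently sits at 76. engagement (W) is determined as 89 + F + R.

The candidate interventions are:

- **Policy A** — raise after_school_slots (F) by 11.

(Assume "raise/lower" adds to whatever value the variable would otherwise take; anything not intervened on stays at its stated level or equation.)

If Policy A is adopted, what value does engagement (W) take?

291

Policy A (F + 11):
  F = 115 + 11 = 126
  R = 76
  W = 89 + 126 + 76 = 291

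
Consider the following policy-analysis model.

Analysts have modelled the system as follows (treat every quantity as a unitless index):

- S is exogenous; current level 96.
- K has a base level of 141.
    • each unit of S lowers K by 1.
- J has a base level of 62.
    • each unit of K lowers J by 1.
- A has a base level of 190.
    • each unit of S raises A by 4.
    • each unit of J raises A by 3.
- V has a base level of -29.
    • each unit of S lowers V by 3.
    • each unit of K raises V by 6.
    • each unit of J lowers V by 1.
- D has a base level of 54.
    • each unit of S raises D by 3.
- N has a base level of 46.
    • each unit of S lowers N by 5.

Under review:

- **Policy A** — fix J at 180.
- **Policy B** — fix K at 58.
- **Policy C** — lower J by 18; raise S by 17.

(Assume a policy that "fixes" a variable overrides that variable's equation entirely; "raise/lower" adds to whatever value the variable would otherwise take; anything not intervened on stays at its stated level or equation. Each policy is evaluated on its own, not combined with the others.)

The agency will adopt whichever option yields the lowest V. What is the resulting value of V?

Policy A (J := 180):
  S = 96
  K = 141 − 96 = 45
  J = 180
  V = -29 − 3·96 + 6·45 − 180 = -227
Policy B (K := 58):
  S = 96
  K = 58
  J = 62 − 58 = 4
  V = -29 − 3·96 + 6·58 − 4 = 27
Policy C (J − 18, S + 17):
  S = 96 + 17 = 113
  K = 141 − 113 = 28
  J = 62 − 28 (−18 from intervention) = 16
  V = -29 − 3·113 + 6·28 − 16 = -216
Comparing — Policy A: V=-227, Policy B: V=27, Policy C: V=-216. Lowest is -227 (Policy A).

-227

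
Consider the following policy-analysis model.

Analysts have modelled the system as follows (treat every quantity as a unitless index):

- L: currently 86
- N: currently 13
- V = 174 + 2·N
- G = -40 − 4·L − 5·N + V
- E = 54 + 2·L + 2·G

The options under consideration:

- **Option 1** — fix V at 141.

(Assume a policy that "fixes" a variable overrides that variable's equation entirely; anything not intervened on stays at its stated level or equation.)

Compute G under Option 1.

-308

Option 1 (V := 141):
  L = 86
  N = 13
  V = 141
  G = -40 − 4·86 − 5·13 + 141 = -308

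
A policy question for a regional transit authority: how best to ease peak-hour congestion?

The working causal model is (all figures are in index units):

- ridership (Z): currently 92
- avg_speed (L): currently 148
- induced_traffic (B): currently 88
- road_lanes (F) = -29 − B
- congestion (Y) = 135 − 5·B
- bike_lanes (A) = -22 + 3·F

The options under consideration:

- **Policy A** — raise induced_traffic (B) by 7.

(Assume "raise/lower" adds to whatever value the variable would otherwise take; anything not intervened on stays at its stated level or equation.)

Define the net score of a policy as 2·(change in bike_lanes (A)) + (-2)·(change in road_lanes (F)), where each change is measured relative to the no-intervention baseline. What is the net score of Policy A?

Baseline:
  B = 88
  F = -29 − 88 = -117
  A = -22 + 3·(-117) = -373
Policy A (B + 7):
  B = 88 + 7 = 95
  F = -29 − 95 = -124
  A = -22 + 3·(-124) = -394
ΔA = -394 − (-373) = -21; ΔF = -124 − (-117) = -7
Score = 2·(-21) + (-2)·(-7) = -28

-28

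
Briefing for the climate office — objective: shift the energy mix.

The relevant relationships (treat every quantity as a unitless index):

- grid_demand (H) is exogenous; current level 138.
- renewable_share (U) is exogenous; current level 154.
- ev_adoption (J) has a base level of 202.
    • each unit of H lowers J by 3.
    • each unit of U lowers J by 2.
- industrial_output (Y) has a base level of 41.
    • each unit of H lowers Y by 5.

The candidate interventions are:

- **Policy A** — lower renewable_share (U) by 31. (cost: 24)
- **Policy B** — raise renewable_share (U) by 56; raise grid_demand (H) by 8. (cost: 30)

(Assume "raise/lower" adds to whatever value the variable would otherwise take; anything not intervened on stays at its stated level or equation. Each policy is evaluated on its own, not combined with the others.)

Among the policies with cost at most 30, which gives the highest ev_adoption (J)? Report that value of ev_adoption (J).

Policy A (U − 31):
  H = 138
  U = 154 − 31 = 123
  J = 202 − 3·138 − 2·123 = -458
Policy B (U + 56, H + 8):
  H = 138 + 8 = 146
  U = 154 + 56 = 210
  J = 202 − 3·146 − 2·210 = -656
Comparing — Policy A: J=-458, Policy B: J=-656. Highest is -458 (Policy A).

-458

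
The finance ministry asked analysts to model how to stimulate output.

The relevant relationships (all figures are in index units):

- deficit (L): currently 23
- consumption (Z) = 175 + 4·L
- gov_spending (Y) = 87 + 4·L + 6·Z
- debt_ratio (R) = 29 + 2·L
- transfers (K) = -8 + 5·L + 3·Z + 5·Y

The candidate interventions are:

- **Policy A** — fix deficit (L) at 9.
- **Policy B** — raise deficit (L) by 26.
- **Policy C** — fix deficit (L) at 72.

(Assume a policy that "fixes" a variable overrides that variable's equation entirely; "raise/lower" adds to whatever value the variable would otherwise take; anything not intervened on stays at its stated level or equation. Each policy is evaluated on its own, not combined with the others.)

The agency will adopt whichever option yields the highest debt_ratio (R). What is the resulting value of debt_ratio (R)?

Policy A (L := 9):
  L = 9
  R = 29 + 2·9 = 47
Policy B (L + 26):
  L = 23 + 26 = 49
  R = 29 + 2·49 = 127
Policy C (L := 72):
  L = 72
  R = 29 + 2·72 = 173
Comparing — Policy A: R=47, Policy B: R=127, Policy C: R=173. Highest is 173 (Policy C).

173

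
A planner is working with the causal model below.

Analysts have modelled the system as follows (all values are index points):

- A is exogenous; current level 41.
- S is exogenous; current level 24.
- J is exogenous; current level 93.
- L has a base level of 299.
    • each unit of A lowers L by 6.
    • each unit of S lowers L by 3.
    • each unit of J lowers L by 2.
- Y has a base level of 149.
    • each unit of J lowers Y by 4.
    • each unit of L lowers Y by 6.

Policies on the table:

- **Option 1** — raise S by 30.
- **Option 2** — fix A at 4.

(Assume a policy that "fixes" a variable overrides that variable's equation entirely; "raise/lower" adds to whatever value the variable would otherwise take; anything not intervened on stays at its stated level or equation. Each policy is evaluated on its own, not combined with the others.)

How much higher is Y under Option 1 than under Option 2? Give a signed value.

Option 1 (S + 30):
  A = 41
  S = 24 + 30 = 54
  J = 93
  L = 299 − 6·41 − 3·54 − 2·93 = -295
  Y = 149 − 4·93 − 6·(-295) = 1547
Option 2 (A := 4):
  A = 4
  S = 24
  J = 93
  L = 299 − 6·4 − 3·24 − 2·93 = 17
  Y = 149 − 4·93 − 6·17 = -325
Y: 1547 − (-325) = 1872

1872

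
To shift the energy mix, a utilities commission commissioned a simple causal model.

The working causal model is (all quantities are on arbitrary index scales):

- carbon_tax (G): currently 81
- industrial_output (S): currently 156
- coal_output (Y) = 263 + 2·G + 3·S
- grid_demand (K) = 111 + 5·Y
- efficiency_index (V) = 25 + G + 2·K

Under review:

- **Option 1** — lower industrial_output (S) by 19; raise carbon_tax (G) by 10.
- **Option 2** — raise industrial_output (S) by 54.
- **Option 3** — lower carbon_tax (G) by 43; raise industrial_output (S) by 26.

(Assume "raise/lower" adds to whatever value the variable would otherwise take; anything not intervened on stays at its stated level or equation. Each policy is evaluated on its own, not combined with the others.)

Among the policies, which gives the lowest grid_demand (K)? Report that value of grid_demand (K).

Option 1 (S − 19, G + 10):
  G = 81 + 10 = 91
  S = 156 − 19 = 137
  Y = 263 + 2·91 + 3·137 = 856
  K = 111 + 5·856 = 4391
Option 2 (S + 54):
  G = 81
  S = 156 + 54 = 210
  Y = 263 + 2·81 + 3·210 = 1055
  K = 111 + 5·1055 = 5386
Option 3 (G − 43, S + 26):
  G = 81 − 43 = 38
  S = 156 + 26 = 182
  Y = 263 + 2·38 + 3·182 = 885
  K = 111 + 5·885 = 4536
Comparing — Option 1: K=4391, Option 2: K=5386, Option 3: K=4536. Lowest is 4391 (Option 1).

4391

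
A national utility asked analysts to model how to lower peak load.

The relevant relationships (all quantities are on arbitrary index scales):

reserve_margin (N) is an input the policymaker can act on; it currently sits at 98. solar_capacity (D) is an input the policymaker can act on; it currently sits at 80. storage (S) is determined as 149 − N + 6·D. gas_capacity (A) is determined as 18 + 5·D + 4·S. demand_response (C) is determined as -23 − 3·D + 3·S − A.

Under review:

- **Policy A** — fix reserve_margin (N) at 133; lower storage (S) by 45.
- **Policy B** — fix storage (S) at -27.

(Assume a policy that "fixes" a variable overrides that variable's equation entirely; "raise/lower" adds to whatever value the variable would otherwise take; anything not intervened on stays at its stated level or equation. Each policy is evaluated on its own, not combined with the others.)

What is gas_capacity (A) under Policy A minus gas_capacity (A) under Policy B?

1912

Policy A (N := 133, S − 45):
  N = 133
  D = 80
  S = 149 − 133 + 6·80 (−45 from intervention) = 451
  A = 18 + 5·80 + 4·451 = 2222
Policy B (S := -27):
  N = 98
  D = 80
  S = -27
  A = 18 + 5·80 + 4·(-27) = 310
A: 2222 − 310 = 1912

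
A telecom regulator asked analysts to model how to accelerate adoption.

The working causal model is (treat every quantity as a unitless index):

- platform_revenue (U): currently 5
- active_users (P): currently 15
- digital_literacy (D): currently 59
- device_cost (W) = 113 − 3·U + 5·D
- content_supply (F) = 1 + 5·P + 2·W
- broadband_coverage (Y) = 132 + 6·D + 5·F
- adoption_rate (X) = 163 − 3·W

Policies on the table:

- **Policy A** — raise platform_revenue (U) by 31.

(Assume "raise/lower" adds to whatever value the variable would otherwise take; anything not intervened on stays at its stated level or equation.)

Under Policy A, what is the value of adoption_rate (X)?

-737

Policy A (U + 31):
  U = 5 + 31 = 36
  D = 59
  W = 113 − 3·36 + 5·59 = 300
  X = 163 − 3·300 = -737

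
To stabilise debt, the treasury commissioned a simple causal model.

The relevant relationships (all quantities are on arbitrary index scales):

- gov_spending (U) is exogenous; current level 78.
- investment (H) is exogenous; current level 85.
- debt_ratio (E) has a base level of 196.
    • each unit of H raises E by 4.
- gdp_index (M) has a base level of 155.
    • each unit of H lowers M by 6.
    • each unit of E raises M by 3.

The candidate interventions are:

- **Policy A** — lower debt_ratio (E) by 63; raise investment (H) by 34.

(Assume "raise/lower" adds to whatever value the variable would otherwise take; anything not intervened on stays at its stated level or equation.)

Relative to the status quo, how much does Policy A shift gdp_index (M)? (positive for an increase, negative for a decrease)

Baseline:
  H = 85
  E = 196 + 4·85 = 536
  M = 155 − 6·85 + 3·536 = 1253
Policy A (E − 63, H + 34):
  H = 85 + 34 = 119
  E = 196 + 4·119 (−63 from intervention) = 609
  M = 155 − 6·119 + 3·609 = 1268
Change in M: 1268 − 1253 = 15

15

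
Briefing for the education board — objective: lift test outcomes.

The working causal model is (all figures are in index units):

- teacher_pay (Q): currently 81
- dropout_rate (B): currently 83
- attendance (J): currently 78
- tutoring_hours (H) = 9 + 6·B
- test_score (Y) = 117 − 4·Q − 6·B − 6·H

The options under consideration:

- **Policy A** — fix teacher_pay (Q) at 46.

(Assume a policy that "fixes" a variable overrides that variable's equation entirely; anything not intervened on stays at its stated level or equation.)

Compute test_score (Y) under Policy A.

-3607

Policy A (Q := 46):
  Q = 46
  B = 83
  H = 9 + 6·83 = 507
  Y = 117 − 4·46 − 6·83 − 6·507 = -3607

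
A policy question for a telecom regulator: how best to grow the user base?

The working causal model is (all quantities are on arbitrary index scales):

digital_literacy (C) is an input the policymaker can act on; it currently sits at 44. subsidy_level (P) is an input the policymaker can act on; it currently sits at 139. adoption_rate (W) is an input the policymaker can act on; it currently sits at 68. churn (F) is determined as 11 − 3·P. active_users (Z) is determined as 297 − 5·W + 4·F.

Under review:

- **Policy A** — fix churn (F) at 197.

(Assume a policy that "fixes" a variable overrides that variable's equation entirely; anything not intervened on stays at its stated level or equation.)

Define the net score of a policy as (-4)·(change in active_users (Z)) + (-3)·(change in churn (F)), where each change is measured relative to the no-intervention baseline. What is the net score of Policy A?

Baseline:
  P = 139
  W = 68
  F = 11 − 3·139 = -406
  Z = 297 − 5·68 + 4·(-406) = -1667
Policy A (F := 197):
  P = 139
  W = 68
  F = 197
  Z = 297 − 5·68 + 4·197 = 745
ΔZ = 745 − (-1667) = 2412; ΔF = 197 − (-406) = 603
Score = (-4)·2412 + (-3)·603 = -11457

-11457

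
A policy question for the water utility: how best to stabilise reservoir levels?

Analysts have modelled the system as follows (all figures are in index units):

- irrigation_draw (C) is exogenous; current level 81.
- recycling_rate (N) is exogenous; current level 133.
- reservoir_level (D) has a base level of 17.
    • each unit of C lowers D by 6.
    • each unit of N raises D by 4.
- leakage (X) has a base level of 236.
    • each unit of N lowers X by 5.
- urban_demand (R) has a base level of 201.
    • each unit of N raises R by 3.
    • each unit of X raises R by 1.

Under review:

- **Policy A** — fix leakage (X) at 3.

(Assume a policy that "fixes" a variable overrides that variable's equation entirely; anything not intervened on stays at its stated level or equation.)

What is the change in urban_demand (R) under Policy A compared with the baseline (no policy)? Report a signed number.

Baseline:
  N = 133
  X = 236 − 5·133 = -429
  R = 201 + 3·133 + (-429) = 171
Policy A (X := 3):
  N = 133
  X = 3
  R = 201 + 3·133 + 3 = 603
Change in R: 603 − 171 = 432

432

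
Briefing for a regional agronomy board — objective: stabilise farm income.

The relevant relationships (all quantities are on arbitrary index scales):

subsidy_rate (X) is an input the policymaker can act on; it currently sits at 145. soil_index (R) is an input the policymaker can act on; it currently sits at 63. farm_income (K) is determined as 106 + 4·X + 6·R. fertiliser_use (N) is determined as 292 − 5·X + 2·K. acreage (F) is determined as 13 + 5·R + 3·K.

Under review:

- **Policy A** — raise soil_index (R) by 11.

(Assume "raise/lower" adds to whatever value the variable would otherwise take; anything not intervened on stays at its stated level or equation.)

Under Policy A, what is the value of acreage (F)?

Policy A (R + 11):
  X = 145
  R = 63 + 11 = 74
  K = 106 + 4·145 + 6·74 = 1130
  F = 13 + 5·74 + 3·1130 = 3773

3773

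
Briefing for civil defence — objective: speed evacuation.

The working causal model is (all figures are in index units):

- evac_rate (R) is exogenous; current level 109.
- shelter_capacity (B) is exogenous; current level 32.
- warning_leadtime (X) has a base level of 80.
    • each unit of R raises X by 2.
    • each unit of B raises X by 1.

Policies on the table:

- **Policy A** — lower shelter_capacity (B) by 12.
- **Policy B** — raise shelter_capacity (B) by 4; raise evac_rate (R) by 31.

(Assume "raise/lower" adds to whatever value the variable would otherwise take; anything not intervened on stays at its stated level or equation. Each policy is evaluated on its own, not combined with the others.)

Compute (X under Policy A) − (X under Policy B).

-78

Policy A (B − 12):
  R = 109
  B = 32 − 12 = 20
  X = 80 + 2·109 + 20 = 318
Policy B (B + 4, R + 31):
  R = 109 + 31 = 140
  B = 32 + 4 = 36
  X = 80 + 2·140 + 36 = 396
X: 318 − 396 = -78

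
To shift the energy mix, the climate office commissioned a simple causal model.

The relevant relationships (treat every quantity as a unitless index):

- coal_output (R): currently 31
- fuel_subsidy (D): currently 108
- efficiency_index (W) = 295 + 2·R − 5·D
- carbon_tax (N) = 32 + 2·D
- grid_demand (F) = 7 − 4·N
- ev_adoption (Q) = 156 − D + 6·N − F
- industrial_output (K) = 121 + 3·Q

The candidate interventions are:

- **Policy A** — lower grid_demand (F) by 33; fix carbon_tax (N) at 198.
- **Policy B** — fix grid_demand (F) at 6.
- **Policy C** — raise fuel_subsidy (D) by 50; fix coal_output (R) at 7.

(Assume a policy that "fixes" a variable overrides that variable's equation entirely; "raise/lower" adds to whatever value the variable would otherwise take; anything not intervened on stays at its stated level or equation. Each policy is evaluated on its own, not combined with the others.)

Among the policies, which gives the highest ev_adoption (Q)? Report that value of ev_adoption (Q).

3471

Policy A (F − 33, N := 198):
  D = 108
  N = 198
  F = 7 − 4·198 (−33 from intervention) = -818
  Q = 156 − 108 + 6·198 − (-818) = 2054
Policy B (F := 6):
  D = 108
  N = 32 + 2·108 = 248
  F = 6
  Q = 156 − 108 + 6·248 − 6 = 1530
Policy C (D + 50, R := 7):
  D = 108 + 50 = 158
  N = 32 + 2·158 = 348
  F = 7 − 4·348 = -1385
  Q = 156 − 158 + 6·348 − (-1385) = 3471
Comparing — Policy A: Q=2054, Policy B: Q=1530, Policy C: Q=3471. Highest is 3471 (Policy C).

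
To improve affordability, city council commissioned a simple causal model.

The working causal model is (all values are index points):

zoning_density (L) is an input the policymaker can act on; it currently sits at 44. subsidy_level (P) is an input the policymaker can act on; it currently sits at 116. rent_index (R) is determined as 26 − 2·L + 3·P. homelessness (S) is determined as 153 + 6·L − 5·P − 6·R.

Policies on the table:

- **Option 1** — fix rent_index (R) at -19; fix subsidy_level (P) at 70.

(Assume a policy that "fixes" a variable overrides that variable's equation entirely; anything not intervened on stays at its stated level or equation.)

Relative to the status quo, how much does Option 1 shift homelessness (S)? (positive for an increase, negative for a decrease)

Baseline:
  L = 44
  P = 116
  R = 26 − 2·44 + 3·116 = 286
  S = 153 + 6·44 − 5·116 − 6·286 = -1879
Option 1 (R := -19, P := 70):
  L = 44
  P = 70
  R = -19
  S = 153 + 6·44 − 5·70 − 6·(-19) = 181
Change in S: 181 − (-1879) = 2060

2060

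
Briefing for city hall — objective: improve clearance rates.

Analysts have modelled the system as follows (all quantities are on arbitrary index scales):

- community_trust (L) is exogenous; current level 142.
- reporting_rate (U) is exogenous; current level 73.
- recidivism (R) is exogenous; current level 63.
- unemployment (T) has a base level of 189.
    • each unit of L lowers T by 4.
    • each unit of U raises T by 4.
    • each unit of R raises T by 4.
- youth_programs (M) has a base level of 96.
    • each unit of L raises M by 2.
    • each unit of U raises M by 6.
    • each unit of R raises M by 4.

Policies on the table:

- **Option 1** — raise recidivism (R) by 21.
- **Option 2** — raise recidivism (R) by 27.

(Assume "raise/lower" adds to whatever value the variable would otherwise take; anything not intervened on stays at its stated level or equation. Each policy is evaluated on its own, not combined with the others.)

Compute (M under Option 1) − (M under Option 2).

Option 1 (R + 21):
  L = 142
  U = 73
  R = 63 + 21 = 84
  M = 96 + 2·142 + 6·73 + 4·84 = 1154
Option 2 (R + 27):
  L = 142
  U = 73
  R = 63 + 27 = 90
  M = 96 + 2·142 + 6·73 + 4·90 = 1178
M: 1154 − 1178 = -24

-24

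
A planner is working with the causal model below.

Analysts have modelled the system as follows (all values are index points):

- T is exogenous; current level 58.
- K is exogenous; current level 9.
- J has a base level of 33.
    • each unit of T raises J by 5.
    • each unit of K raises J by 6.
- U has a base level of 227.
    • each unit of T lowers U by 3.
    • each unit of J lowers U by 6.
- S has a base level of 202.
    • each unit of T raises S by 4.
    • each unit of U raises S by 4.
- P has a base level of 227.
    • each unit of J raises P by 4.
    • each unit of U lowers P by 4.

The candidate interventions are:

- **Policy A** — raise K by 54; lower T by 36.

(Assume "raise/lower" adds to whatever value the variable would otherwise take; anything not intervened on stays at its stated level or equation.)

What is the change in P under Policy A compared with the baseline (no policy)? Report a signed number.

Baseline:
  T = 58
  K = 9
  J = 33 + 5·58 + 6·9 = 377
  U = 227 − 3·58 − 6·377 = -2209
  P = 227 + 4·377 − 4·(-2209) = 10571
Policy A (K + 54, T − 36):
  T = 58 − 36 = 22
  K = 9 + 54 = 63
  J = 33 + 5·22 + 6·63 = 521
  U = 227 − 3·22 − 6·521 = -2965
  P = 227 + 4·521 − 4·(-2965) = 14171
Change in P: 14171 − 10571 = 3600

3600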